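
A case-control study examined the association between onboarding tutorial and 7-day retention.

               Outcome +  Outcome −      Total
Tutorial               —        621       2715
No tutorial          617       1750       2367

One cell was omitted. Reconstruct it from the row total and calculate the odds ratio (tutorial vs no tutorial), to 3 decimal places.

9.564

The missing cell is in the exposed row: 2715 − 621 = 2094.
So a = 2094, b = 621, c = 617, d = 1750.
OR = (a·d)/(b·c) = (2094 × 1750) / (621 × 617) = 3664500 / 383157 = 9.56396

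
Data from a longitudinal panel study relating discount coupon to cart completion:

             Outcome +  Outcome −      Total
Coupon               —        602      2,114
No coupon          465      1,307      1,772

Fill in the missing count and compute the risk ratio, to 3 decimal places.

2.726

The missing cell is in the exposed row: 2114 − 602 = 1512.
So a = 1512, b = 602, c = 465, d = 1307.
RR = [a/(a+b)] / [c/(c+d)] = (1512/2114) / (465/1772) = 0.71523/0.26242 = 2.72557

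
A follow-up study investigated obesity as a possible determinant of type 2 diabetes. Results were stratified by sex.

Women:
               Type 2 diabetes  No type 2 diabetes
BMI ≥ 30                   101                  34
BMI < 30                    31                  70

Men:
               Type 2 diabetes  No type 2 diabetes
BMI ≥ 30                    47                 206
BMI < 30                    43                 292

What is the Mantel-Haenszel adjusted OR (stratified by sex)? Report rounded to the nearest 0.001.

OR_MH = Σ(aᵢdᵢ/nᵢ) / Σ(bᵢcᵢ/nᵢ), where nᵢ is the stratum total.
Stratum 1 (Women): n = 236; a·d/n = 101·70/236 = 29.9576; b·c/n = 34·31/236 = 4.4661
Stratum 2 (Men): n = 588; a·d/n = 47·292/588 = 23.3401; b·c/n = 206·43/588 = 15.0646
OR_MH = (29.9576 + 23.3401) / (4.4661 + 15.0646) = 53.2978 / 19.5307 = 2.72892

2.729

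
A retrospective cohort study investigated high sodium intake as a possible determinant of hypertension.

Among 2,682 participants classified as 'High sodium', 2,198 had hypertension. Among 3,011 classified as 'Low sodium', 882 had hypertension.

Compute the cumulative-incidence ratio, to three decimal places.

2.798

From the description: a = 2198, b = 484, c = 882, d = 2129.
Risk in exposed = 2198/2682 = 0.81954; risk in unexposed = 882/3011 = 0.29293.
RR = 0.81954 / 0.29293 = 2.79776
The risk among the exposed is 2.80 times that among the unexposed.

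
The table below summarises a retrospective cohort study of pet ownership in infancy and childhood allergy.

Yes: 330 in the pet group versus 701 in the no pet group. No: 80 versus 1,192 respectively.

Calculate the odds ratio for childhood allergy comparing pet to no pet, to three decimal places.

7.014

From the description: a = 330, b = 80, c = 701, d = 1192.
OR = (a·d)/(b·c) = (330 × 1192) / (80 × 701) = 393360 / 56080 = 7.01427
The odds of childhood allergy are about 7.01 times as high in the pet group.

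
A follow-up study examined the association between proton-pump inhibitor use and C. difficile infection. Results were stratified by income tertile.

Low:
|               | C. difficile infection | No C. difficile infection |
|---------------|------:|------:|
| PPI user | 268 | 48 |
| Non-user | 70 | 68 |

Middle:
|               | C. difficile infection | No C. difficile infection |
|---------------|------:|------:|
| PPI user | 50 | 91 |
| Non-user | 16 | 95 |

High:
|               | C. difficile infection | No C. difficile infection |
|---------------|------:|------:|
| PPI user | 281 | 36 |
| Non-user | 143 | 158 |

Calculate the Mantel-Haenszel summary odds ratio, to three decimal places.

6.083

OR_MH = Σ(aᵢdᵢ/nᵢ) / Σ(bᵢcᵢ/nᵢ), where nᵢ is the stratum total.
Stratum 1 (Low): n = 454; a·d/n = 268·68/454 = 40.1410; b·c/n = 48·70/454 = 7.4009
Stratum 2 (Middle): n = 252; a·d/n = 50·95/252 = 18.8492; b·c/n = 91·16/252 = 5.7778
Stratum 3 (High): n = 618; a·d/n = 281·158/618 = 71.8414; b·c/n = 36·143/618 = 8.3301
OR_MH = (40.1410 + 18.8492 + 71.8414) / (7.4009 + 5.7778 + 8.3301) = 130.8316 / 21.5088 = 6.08271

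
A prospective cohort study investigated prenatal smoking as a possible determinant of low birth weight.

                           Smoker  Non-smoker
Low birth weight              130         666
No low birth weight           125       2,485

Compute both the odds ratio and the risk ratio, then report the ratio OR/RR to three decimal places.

Reading the table with exposure as columns: a = 130 (Smoker, case), b = 125 (Smoker, non-case), c = 666 (Non-smoker, case), d = 2485.
OR = (130·2485)/(125·666) = 323050/83250 = 3.88048
Risk in exposed = 130/255 = 0.50980; risk in unexposed = 666/3151 = 0.21136; RR = 2.41200
OR/RR = 3.88048 / 2.41200 = 1.60882
The outcome is not rare, so the OR lies further from 1 than the RR.

1.609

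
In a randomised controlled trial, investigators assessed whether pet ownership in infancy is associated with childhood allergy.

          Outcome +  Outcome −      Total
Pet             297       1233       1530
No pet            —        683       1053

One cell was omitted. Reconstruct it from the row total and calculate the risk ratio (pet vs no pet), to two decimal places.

The missing cell is in the unexposed row: 1053 − 683 = 370.
So a = 297, b = 1233, c = 370, d = 683.
RR = [a/(a+b)] / [c/(c+d)] = (297/1530) / (370/1053) = 0.19412/0.35138 = 0.55245

0.55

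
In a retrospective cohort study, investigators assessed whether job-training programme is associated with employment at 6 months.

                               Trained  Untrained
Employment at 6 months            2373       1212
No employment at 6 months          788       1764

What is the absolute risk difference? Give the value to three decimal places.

Reading the table with exposure as columns: a = 2373 (Trained, case), b = 788 (Trained, non-case), c = 1212 (Untrained, case), d = 1764.
Risk in exposed = 2373/3161 = 0.750712; risk in unexposed = 1212/2976 = 0.407258.
Risk difference = 0.750712 − 0.407258 = 0.343454

0.343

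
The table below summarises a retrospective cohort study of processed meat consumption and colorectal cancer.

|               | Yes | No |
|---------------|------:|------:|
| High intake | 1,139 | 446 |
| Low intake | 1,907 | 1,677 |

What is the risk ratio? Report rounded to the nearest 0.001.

1.351

Cells: a = 1139, b = 446, c = 1907, d = 1677.
Risk in exposed = 1139/1585 = 0.71861; risk in unexposed = 1907/3584 = 0.53209.
RR = 0.71861 / 0.53209 = 1.35055
The risk among the exposed is 1.35 times that among the unexposed.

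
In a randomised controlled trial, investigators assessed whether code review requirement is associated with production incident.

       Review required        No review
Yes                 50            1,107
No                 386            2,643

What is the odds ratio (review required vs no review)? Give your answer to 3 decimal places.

Reading the table with exposure as columns: a = 50 (Review required, case), b = 386 (Review required, non-case), c = 1107 (No review, case), d = 2643.
OR = (a·d)/(b·c) = (50 × 2643) / (386 × 1107) = 132150 / 427302 = 0.30927
Exposure is associated with lower odds of production incident (OR = 0.31 < 1).

0.309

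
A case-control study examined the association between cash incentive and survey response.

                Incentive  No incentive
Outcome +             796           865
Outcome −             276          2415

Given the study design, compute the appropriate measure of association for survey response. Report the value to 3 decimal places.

Reading the table with exposure as columns: a = 796 (Incentive, case), b = 276 (Incentive, non-case), c = 865 (No incentive, case), d = 2415.
This is a case-control study: participants were sampled on outcome status, so risks in the source population cannot be estimated directly — relative risk is not valid here. The odds ratio is the appropriate measure.
OR = (a·d)/(b·c) = (796 × 2415) / (276 × 865) = 1922340 / 238740 = 8.05202

8.052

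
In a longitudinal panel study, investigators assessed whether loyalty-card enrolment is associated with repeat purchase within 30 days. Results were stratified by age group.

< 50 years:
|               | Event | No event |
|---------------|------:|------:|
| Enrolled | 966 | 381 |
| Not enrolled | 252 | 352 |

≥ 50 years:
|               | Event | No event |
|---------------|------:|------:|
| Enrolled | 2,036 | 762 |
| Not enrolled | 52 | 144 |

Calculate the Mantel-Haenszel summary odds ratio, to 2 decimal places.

4.36

OR_MH = Σ(aᵢdᵢ/nᵢ) / Σ(bᵢcᵢ/nᵢ), where nᵢ is the stratum total.
Stratum 1 (< 50 years): n = 1951; a·d/n = 966·352/1951 = 174.2860; b·c/n = 381·252/1951 = 49.2117
Stratum 2 (≥ 50 years): n = 2994; a·d/n = 2036·144/2994 = 97.9238; b·c/n = 762·52/2994 = 13.2345
OR_MH = (174.2860 + 97.9238) / (49.2117 + 13.2345) = 272.2099 / 62.4462 = 4.35911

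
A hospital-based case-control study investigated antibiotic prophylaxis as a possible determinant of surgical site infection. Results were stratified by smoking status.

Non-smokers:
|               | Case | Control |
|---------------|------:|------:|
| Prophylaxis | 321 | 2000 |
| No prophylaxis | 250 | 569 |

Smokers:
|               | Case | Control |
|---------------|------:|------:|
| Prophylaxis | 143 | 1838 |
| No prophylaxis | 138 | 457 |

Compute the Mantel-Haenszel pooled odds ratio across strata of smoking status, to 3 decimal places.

OR_MH = Σ(aᵢdᵢ/nᵢ) / Σ(bᵢcᵢ/nᵢ), where nᵢ is the stratum total.
Stratum 1 (Non-smokers): n = 3140; a·d/n = 321·569/3140 = 58.1685; b·c/n = 2000·250/3140 = 159.2357
Stratum 2 (Smokers): n = 2576; a·d/n = 143·457/2576 = 25.3692; b·c/n = 1838·138/2576 = 98.4643
OR_MH = (58.1685 + 25.3692) / (159.2357 + 98.4643) = 83.5376 / 257.7000 = 0.32417

0.324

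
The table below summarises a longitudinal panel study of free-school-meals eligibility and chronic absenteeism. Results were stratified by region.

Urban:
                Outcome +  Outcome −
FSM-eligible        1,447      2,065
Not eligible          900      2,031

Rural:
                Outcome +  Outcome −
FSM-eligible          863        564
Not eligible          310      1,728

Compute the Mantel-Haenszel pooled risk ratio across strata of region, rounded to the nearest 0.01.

1.89

RR_MH = Σ(aᵢ·n₀ᵢ/nᵢ) / Σ(cᵢ·n₁ᵢ/nᵢ), with n₁ᵢ = aᵢ+bᵢ (exposed), n₀ᵢ = cᵢ+dᵢ (unexposed), nᵢ = n₁ᵢ+n₀ᵢ.
Stratum 1 (Urban): n₁ = 3512, n₀ = 2931, n = 6443; a·n₀/n = 1447·2931/6443 = 658.2581; c·n₁/n = 900·3512/6443 = 490.5789
Stratum 2 (Rural): n₁ = 1427, n₀ = 2038, n = 3465; a·n₀/n = 863·2038/3465 = 507.5885; c·n₁/n = 310·1427/3465 = 127.6681
RR_MH = (658.2581 + 507.5885) / (490.5789 + 127.6681) = 1165.8466 / 618.2470 = 1.88573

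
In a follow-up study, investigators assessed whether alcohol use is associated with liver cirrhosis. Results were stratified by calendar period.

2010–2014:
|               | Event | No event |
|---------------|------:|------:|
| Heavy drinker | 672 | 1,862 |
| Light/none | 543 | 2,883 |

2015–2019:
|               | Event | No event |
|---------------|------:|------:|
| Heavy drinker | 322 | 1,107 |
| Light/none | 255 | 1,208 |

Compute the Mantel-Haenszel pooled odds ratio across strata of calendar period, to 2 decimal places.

1.72

OR_MH = Σ(aᵢdᵢ/nᵢ) / Σ(bᵢcᵢ/nᵢ), where nᵢ is the stratum total.
Stratum 1 (2010–2014): n = 5960; a·d/n = 672·2883/5960 = 325.0631; b·c/n = 1862·543/5960 = 169.6419
Stratum 2 (2015–2019): n = 2892; a·d/n = 322·1208/2892 = 134.5007; b·c/n = 1107·255/2892 = 97.6089
OR_MH = (325.0631 + 134.5007) / (169.6419 + 97.6089) = 459.5638 / 267.2509 = 1.71960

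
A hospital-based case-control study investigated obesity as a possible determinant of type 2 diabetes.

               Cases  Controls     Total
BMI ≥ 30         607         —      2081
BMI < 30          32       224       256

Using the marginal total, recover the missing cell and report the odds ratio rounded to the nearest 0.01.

2.88

The missing cell is in the exposed row: 2081 − 607 = 1474.
So a = 607, b = 1474, c = 32, d = 224.
OR = (a·d)/(b·c) = (607 × 224) / (1474 × 32) = 135968 / 47168 = 2.88263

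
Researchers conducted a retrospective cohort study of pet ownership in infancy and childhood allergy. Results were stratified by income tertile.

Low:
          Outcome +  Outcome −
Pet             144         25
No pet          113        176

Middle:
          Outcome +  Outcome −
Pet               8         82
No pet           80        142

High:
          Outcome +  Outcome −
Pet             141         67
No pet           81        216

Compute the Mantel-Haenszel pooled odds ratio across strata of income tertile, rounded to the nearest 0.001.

OR_MH = Σ(aᵢdᵢ/nᵢ) / Σ(bᵢcᵢ/nᵢ), where nᵢ is the stratum total.
Stratum 1 (Low): n = 458; a·d/n = 144·176/458 = 55.3362; b·c/n = 25·113/458 = 6.1681
Stratum 2 (Middle): n = 312; a·d/n = 8·142/312 = 3.6410; b·c/n = 82·80/312 = 21.0256
Stratum 3 (High): n = 505; a·d/n = 141·216/505 = 60.3089; b·c/n = 67·81/505 = 10.7465
OR_MH = (55.3362 + 3.6410 + 60.3089) / (6.1681 + 21.0256 + 10.7465) = 119.2862 / 37.9403 = 3.14405

3.144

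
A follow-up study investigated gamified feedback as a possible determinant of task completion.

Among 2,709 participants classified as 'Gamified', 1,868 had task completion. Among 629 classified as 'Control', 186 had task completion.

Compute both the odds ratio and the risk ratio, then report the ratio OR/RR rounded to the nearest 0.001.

2.269

From the description: a = 1868, b = 841, c = 186, d = 443.
OR = (1868·443)/(841·186) = 827524/156426 = 5.29019
Risk in exposed = 1868/2709 = 0.68955; risk in unexposed = 186/629 = 0.29571; RR = 2.33188
OR/RR = 5.29019 / 2.33188 = 2.26864
The outcome is not rare, so the OR lies further from 1 than the RR.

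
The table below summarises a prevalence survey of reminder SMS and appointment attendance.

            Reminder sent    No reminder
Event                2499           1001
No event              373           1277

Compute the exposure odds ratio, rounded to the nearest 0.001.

Reading the table with exposure as columns: a = 2499 (Reminder sent, case), b = 373 (Reminder sent, non-case), c = 1001 (No reminder, case), d = 1277.
OR = (a·d)/(b·c) = (2499 × 1277) / (373 × 1001) = 3191223 / 373373 = 8.54701
The odds of appointment attendance are about 8.55 times as high in the reminder sent group.

8.547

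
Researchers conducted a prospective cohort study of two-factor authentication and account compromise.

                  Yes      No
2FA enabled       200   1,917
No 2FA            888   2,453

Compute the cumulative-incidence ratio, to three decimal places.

Cells: a = 200, b = 1917, c = 888, d = 2453.
Risk in exposed = 200/2117 = 0.09447; risk in unexposed = 888/3341 = 0.26579.
RR = 0.09447 / 0.26579 = 0.35545
The risk is 64% lower among the exposed than among the unexposed.

0.355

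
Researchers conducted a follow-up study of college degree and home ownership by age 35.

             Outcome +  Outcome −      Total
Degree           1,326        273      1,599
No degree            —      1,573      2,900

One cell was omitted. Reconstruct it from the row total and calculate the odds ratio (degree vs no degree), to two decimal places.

5.76

The missing cell is in the unexposed row: 2900 − 1573 = 1327.
So a = 1326, b = 273, c = 1327, d = 1573.
OR = (a·d)/(b·c) = (1326 × 1573) / (273 × 1327) = 2085798 / 362271 = 5.75756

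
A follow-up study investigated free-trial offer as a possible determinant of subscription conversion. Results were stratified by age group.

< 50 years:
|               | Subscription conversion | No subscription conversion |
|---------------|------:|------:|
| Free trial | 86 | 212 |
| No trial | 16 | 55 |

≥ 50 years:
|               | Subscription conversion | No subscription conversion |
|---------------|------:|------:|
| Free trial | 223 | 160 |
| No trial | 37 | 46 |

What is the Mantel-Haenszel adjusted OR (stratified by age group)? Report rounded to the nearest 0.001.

1.591

OR_MH = Σ(aᵢdᵢ/nᵢ) / Σ(bᵢcᵢ/nᵢ), where nᵢ is the stratum total.
Stratum 1 (< 50 years): n = 369; a·d/n = 86·55/369 = 12.8184; b·c/n = 212·16/369 = 9.1924
Stratum 2 (≥ 50 years): n = 466; a·d/n = 223·46/466 = 22.0129; b·c/n = 160·37/466 = 12.7039
OR_MH = (12.8184 + 22.0129) / (9.1924 + 12.7039) = 34.8313 / 21.8963 = 1.59074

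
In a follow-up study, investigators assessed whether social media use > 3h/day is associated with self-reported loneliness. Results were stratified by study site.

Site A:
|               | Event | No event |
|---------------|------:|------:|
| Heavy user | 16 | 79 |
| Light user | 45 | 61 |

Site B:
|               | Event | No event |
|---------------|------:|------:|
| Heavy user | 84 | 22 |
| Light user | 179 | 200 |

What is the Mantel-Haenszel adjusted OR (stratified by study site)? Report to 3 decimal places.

OR_MH = Σ(aᵢdᵢ/nᵢ) / Σ(bᵢcᵢ/nᵢ), where nᵢ is the stratum total.
Stratum 1 (Site A): n = 201; a·d/n = 16·61/201 = 4.8557; b·c/n = 79·45/201 = 17.6866
Stratum 2 (Site B): n = 485; a·d/n = 84·200/485 = 34.6392; b·c/n = 22·179/485 = 8.1196
OR_MH = (4.8557 + 34.6392) / (17.6866 + 8.1196) = 39.4949 / 25.8062 = 1.53044

1.530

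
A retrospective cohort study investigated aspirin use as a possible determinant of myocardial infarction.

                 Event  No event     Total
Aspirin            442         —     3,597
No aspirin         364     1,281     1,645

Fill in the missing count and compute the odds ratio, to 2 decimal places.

0.49

The missing cell is in the exposed row: 3597 − 442 = 3155.
So a = 442, b = 3155, c = 364, d = 1281.
OR = (a·d)/(b·c) = (442 × 1281) / (3155 × 364) = 566202 / 1148420 = 0.49303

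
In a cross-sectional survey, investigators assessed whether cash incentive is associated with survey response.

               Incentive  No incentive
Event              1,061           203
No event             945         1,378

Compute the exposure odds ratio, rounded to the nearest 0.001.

7.621

Reading the table with exposure as columns: a = 1061 (Incentive, case), b = 945 (Incentive, non-case), c = 203 (No incentive, case), d = 1378.
OR = (a·d)/(b·c) = (1061 × 1378) / (945 × 203) = 1462058 / 191835 = 7.62144
The odds of survey response are about 7.62 times as high in the incentive group.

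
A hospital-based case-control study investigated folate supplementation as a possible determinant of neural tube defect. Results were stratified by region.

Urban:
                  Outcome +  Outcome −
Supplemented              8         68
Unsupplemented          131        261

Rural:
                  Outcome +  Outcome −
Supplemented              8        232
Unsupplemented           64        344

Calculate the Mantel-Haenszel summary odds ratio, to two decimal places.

0.21

OR_MH = Σ(aᵢdᵢ/nᵢ) / Σ(bᵢcᵢ/nᵢ), where nᵢ is the stratum total.
Stratum 1 (Urban): n = 468; a·d/n = 8·261/468 = 4.4615; b·c/n = 68·131/468 = 19.0342
Stratum 2 (Rural): n = 648; a·d/n = 8·344/648 = 4.2469; b·c/n = 232·64/648 = 22.9136
OR_MH = (4.4615 + 4.2469) / (19.0342 + 22.9136) = 8.7085 / 41.9478 = 0.20760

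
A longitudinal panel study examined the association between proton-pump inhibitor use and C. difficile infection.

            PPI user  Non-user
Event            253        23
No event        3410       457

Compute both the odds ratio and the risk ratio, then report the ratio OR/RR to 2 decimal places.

Reading the table with exposure as columns: a = 253 (PPI user, case), b = 3410 (PPI user, non-case), c = 23 (Non-user, case), d = 457.
OR = (253·457)/(3410·23) = 115621/78430 = 1.47419
Risk in exposed = 253/3663 = 0.06907; risk in unexposed = 23/480 = 0.04792; RR = 1.44144
OR/RR = 1.47419 / 1.44144 = 1.02272
The outcome is rare in both groups, so OR ≈ RR (ratio near 1).

1.02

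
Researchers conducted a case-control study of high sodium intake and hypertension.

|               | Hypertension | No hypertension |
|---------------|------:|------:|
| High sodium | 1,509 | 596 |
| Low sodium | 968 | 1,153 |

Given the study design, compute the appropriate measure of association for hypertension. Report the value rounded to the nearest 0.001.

Cells: a = 1509, b = 596, c = 968, d = 1153.
This is a case-control study: participants were sampled on outcome status, so risks in the source population cannot be estimated directly — relative risk is not valid here. The odds ratio is the appropriate measure.
OR = (a·d)/(b·c) = (1509 × 1153) / (596 × 968) = 1739877 / 576928 = 3.01576

3.016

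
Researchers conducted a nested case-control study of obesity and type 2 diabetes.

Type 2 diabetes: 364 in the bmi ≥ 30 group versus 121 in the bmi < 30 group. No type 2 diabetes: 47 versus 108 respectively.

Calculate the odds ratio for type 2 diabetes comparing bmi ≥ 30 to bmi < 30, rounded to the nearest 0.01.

6.91

From the description: a = 364, b = 47, c = 121, d = 108.
OR = (a·d)/(b·c) = (364 × 108) / (47 × 121) = 39312 / 5687 = 6.91261
The odds of type 2 diabetes are about 6.91 times as high in the bmi ≥ 30 group.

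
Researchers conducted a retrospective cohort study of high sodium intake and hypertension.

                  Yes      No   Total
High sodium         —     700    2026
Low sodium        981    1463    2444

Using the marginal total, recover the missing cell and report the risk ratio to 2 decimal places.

1.63

The missing cell is in the exposed row: 2026 − 700 = 1326.
So a = 1326, b = 700, c = 981, d = 1463.
RR = [a/(a+b)] / [c/(c+d)] = (1326/2026) / (981/2444) = 0.65449/0.40139 = 1.63056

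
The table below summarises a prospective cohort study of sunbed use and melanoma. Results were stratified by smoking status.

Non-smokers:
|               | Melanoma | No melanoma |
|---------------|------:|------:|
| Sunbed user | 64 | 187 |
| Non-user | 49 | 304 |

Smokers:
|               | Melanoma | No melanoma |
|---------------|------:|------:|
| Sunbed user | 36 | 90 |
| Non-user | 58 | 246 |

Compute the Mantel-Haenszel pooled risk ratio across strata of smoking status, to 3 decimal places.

RR_MH = Σ(aᵢ·n₀ᵢ/nᵢ) / Σ(cᵢ·n₁ᵢ/nᵢ), with n₁ᵢ = aᵢ+bᵢ (exposed), n₀ᵢ = cᵢ+dᵢ (unexposed), nᵢ = n₁ᵢ+n₀ᵢ.
Stratum 1 (Non-smokers): n₁ = 251, n₀ = 353, n = 604; a·n₀/n = 64·353/604 = 37.4040; c·n₁/n = 49·251/604 = 20.3626
Stratum 2 (Smokers): n₁ = 126, n₀ = 304, n = 430; a·n₀/n = 36·304/430 = 25.4512; c·n₁/n = 58·126/430 = 16.9953
RR_MH = (37.4040 + 25.4512) / (20.3626 + 16.9953) = 62.8551 / 37.3579 = 1.68251

1.683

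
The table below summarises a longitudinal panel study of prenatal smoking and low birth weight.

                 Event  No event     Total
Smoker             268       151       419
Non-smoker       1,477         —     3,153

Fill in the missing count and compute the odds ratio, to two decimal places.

The missing cell is in the unexposed row: 3153 − 1477 = 1676.
So a = 268, b = 151, c = 1477, d = 1676.
OR = (a·d)/(b·c) = (268 × 1676) / (151 × 1477) = 449168 / 223027 = 2.01396

2.01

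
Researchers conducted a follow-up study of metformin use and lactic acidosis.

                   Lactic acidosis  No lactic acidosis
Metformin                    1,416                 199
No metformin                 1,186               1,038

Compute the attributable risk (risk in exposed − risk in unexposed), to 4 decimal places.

0.3435

Cells: a = 1416, b = 199, c = 1186, d = 1038.
Risk in exposed = 1416/1615 = 0.876780; risk in unexposed = 1186/2224 = 0.533273.
Risk difference = 0.876780 − 0.533273 = 0.343507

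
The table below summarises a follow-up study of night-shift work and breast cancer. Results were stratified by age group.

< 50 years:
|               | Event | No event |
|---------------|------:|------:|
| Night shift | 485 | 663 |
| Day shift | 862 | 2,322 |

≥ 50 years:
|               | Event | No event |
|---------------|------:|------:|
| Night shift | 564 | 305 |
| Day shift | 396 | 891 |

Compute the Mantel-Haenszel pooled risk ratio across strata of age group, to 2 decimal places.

RR_MH = Σ(aᵢ·n₀ᵢ/nᵢ) / Σ(cᵢ·n₁ᵢ/nᵢ), with n₁ᵢ = aᵢ+bᵢ (exposed), n₀ᵢ = cᵢ+dᵢ (unexposed), nᵢ = n₁ᵢ+n₀ᵢ.
Stratum 1 (< 50 years): n₁ = 1148, n₀ = 3184, n = 4332; a·n₀/n = 485·3184/4332 = 356.4728; c·n₁/n = 862·1148/4332 = 228.4340
Stratum 2 (≥ 50 years): n₁ = 869, n₀ = 1287, n = 2156; a·n₀/n = 564·1287/2156 = 336.6735; c·n₁/n = 396·869/2156 = 159.6122
RR_MH = (356.4728 + 336.6735) / (228.4340 + 159.6122) = 693.1462 / 388.0462 = 1.78625

1.79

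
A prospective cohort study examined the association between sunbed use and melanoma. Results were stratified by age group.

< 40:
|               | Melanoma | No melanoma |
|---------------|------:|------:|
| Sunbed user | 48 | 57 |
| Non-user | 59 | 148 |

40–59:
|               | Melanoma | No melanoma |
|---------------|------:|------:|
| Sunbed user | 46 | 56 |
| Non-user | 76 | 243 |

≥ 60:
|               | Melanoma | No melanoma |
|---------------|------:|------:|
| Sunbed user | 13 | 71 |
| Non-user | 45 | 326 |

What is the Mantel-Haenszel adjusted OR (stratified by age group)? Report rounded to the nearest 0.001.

2.101

OR_MH = Σ(aᵢdᵢ/nᵢ) / Σ(bᵢcᵢ/nᵢ), where nᵢ is the stratum total.
Stratum 1 (< 40): n = 312; a·d/n = 48·148/312 = 22.7692; b·c/n = 57·59/312 = 10.7788
Stratum 2 (40–59): n = 421; a·d/n = 46·243/421 = 26.5511; b·c/n = 56·76/421 = 10.1093
Stratum 3 (≥ 60): n = 455; a·d/n = 13·326/455 = 9.3143; b·c/n = 71·45/455 = 7.0220
OR_MH = (22.7692 + 26.5511 + 9.3143) / (10.7788 + 10.1093 + 7.0220) = 58.6346 / 27.9101 = 2.10084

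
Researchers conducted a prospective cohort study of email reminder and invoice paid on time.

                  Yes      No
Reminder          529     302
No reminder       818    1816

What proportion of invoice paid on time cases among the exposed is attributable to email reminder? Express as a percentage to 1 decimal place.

51.2

Cells: a = 529, b = 302, c = 818, d = 1816.
Risk in exposed = 529/831 = 0.63658; risk in unexposed = 818/2634 = 0.31055.
RR = 0.63658/0.31055 = 2.04983
AR% = (RR − 1)/RR × 100 = (2.04983 − 1)/2.04983 × 100 = 51.2154%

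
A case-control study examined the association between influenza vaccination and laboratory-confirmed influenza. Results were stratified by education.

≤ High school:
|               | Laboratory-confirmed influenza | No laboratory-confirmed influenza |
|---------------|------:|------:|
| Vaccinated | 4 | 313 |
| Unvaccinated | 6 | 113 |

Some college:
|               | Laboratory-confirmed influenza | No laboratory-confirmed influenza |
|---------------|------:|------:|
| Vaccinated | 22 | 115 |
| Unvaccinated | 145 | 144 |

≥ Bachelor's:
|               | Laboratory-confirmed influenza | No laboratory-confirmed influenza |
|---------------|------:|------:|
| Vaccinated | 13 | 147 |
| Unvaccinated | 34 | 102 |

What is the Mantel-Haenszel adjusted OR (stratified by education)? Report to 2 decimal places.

0.21

OR_MH = Σ(aᵢdᵢ/nᵢ) / Σ(bᵢcᵢ/nᵢ), where nᵢ is the stratum total.
Stratum 1 (≤ High school): n = 436; a·d/n = 4·113/436 = 1.0367; b·c/n = 313·6/436 = 4.3073
Stratum 2 (Some college): n = 426; a·d/n = 22·144/426 = 7.4366; b·c/n = 115·145/426 = 39.1432
Stratum 3 (≥ Bachelor's): n = 296; a·d/n = 13·102/296 = 4.4797; b·c/n = 147·34/296 = 16.8851
OR_MH = (1.0367 + 7.4366 + 4.4797) / (4.3073 + 39.1432 + 16.8851) = 12.9530 / 60.3357 = 0.21468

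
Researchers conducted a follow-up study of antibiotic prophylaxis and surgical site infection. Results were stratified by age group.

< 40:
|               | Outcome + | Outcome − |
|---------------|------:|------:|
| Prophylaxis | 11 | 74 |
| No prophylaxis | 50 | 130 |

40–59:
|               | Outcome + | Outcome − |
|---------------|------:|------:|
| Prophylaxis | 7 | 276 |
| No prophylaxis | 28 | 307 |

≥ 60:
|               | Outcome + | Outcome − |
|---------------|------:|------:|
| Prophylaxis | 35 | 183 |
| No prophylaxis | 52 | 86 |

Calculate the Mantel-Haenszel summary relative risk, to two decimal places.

RR_MH = Σ(aᵢ·n₀ᵢ/nᵢ) / Σ(cᵢ·n₁ᵢ/nᵢ), with n₁ᵢ = aᵢ+bᵢ (exposed), n₀ᵢ = cᵢ+dᵢ (unexposed), nᵢ = n₁ᵢ+n₀ᵢ.
Stratum 1 (< 40): n₁ = 85, n₀ = 180, n = 265; a·n₀/n = 11·180/265 = 7.4717; c·n₁/n = 50·85/265 = 16.0377
Stratum 2 (40–59): n₁ = 283, n₀ = 335, n = 618; a·n₀/n = 7·335/618 = 3.7945; c·n₁/n = 28·283/618 = 12.8220
Stratum 3 (≥ 60): n₁ = 218, n₀ = 138, n = 356; a·n₀/n = 35·138/356 = 13.5674; c·n₁/n = 52·218/356 = 31.8427
RR_MH = (7.4717 + 3.7945 + 13.5674) / (16.0377 + 12.8220 + 31.8427) = 24.8336 / 60.7024 = 0.40910

0.41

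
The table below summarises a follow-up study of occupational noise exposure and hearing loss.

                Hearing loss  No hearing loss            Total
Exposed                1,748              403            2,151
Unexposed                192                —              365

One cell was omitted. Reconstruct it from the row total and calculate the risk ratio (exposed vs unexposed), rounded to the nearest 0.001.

The missing cell is in the unexposed row: 365 − 192 = 173.
So a = 1748, b = 403, c = 192, d = 173.
RR = [a/(a+b)] / [c/(c+d)] = (1748/2151) / (192/365) = 0.81265/0.52603 = 1.54487

1.545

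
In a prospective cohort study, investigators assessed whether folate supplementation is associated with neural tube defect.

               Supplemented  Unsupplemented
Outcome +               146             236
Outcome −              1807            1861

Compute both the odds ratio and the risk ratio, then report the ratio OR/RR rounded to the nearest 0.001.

Reading the table with exposure as columns: a = 146 (Supplemented, case), b = 1807 (Supplemented, non-case), c = 236 (Unsupplemented, case), d = 1861.
OR = (146·1861)/(1807·236) = 271706/426452 = 0.63713
Risk in exposed = 146/1953 = 0.07476; risk in unexposed = 236/2097 = 0.11254; RR = 0.66426
OR/RR = 0.63713 / 0.66426 = 0.95916
The outcome is not rare, so the OR lies further from 1 than the RR.

0.959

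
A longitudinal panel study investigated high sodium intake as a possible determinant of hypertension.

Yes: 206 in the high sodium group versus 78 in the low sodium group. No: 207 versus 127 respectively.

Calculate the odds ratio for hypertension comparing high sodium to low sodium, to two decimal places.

1.62

From the description: a = 206, b = 207, c = 78, d = 127.
OR = (a·d)/(b·c) = (206 × 127) / (207 × 78) = 26162 / 16146 = 1.62034
The odds of hypertension are about 1.62 times as high in the high sodium group.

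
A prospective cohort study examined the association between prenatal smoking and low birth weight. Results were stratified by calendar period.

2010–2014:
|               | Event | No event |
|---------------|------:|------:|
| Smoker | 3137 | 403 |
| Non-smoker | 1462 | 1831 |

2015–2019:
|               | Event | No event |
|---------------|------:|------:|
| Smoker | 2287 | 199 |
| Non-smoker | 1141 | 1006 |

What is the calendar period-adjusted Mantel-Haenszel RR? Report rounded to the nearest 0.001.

RR_MH = Σ(aᵢ·n₀ᵢ/nᵢ) / Σ(cᵢ·n₁ᵢ/nᵢ), with n₁ᵢ = aᵢ+bᵢ (exposed), n₀ᵢ = cᵢ+dᵢ (unexposed), nᵢ = n₁ᵢ+n₀ᵢ.
Stratum 1 (2010–2014): n₁ = 3540, n₀ = 3293, n = 6833; a·n₀/n = 3137·3293/6833 = 1511.8017; c·n₁/n = 1462·3540/6833 = 757.4243
Stratum 2 (2015–2019): n₁ = 2486, n₀ = 2147, n = 4633; a·n₀/n = 2287·2147/4633 = 1059.8293; c·n₁/n = 1141·2486/4633 = 612.2439
RR_MH = (1511.8017 + 1059.8293) / (757.4243 + 612.2439) = 2571.6310 / 1369.6682 = 1.87756

1.878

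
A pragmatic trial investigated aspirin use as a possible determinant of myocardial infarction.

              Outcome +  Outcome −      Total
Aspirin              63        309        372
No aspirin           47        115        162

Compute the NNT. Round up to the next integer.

Risk in treated group = 63/372 = 0.16935; risk in control = 47/162 = 0.29012.
Absolute risk reduction = 0.29012 − 0.16935 = 0.12077
NNT = 1 / ARR = 1 / 0.12077 = 8.280 → round up → 9

9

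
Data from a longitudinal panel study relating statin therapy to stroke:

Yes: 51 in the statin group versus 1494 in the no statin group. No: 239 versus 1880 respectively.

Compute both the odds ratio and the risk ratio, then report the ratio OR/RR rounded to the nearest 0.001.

0.676

From the description: a = 51, b = 239, c = 1494, d = 1880.
OR = (51·1880)/(239·1494) = 95880/357066 = 0.26852
Risk in exposed = 51/290 = 0.17586; risk in unexposed = 1494/3374 = 0.44280; RR = 0.39716
OR/RR = 0.26852 / 0.39716 = 0.67610
The outcome is not rare, so the OR lies further from 1 than the RR.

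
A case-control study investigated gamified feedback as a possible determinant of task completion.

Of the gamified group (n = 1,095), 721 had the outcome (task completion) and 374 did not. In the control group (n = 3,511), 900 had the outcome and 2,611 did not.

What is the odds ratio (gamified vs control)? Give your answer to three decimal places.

5.593

From the description: a = 721, b = 374, c = 900, d = 2611.
OR = (a·d)/(b·c) = (721 × 2611) / (374 × 900) = 1882531 / 336600 = 5.59278
The odds of task completion are about 5.59 times as high in the gamified group.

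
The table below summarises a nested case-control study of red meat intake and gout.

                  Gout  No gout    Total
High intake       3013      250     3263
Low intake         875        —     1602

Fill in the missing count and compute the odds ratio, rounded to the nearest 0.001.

The missing cell is in the unexposed row: 1602 − 875 = 727.
So a = 3013, b = 250, c = 875, d = 727.
OR = (a·d)/(b·c) = (3013 × 727) / (250 × 875) = 2190451 / 218750 = 10.01349

10.013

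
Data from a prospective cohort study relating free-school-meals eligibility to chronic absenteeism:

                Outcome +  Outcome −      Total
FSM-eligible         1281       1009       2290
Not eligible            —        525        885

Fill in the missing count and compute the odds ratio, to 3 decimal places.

The missing cell is in the unexposed row: 885 − 525 = 360.
So a = 1281, b = 1009, c = 360, d = 525.
OR = (a·d)/(b·c) = (1281 × 525) / (1009 × 360) = 672525 / 363240 = 1.85146

1.851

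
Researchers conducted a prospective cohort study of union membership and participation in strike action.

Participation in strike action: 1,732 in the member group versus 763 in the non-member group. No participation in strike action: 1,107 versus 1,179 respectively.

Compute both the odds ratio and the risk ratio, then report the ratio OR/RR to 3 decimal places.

1.557

From the description: a = 1732, b = 1107, c = 763, d = 1179.
OR = (1732·1179)/(1107·763) = 2042028/844641 = 2.41763
Risk in exposed = 1732/2839 = 0.61007; risk in unexposed = 763/1942 = 0.39289; RR = 1.55277
OR/RR = 2.41763 / 1.55277 = 1.55698
The outcome is not rare, so the OR lies further from 1 than the RR.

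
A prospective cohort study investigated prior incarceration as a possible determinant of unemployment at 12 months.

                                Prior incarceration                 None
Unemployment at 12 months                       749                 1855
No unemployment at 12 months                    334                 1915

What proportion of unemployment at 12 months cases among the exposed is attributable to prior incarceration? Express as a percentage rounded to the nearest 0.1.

Reading the table with exposure as columns: a = 749 (Prior incarceration, case), b = 334 (Prior incarceration, non-case), c = 1855 (None, case), d = 1915.
Risk in exposed = 749/1083 = 0.69160; risk in unexposed = 1855/3770 = 0.49204.
RR = 0.69160/0.49204 = 1.40556
AR% = (RR − 1)/RR × 100 = (1.40556 − 1)/1.40556 × 100 = 28.8542%

28.9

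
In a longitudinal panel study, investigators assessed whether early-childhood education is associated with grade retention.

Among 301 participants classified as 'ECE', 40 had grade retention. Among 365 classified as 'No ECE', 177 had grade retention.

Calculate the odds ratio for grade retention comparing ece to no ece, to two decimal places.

From the description: a = 40, b = 261, c = 177, d = 188.
OR = (a·d)/(b·c) = (40 × 188) / (261 × 177) = 7520 / 46197 = 0.16278
Exposure is associated with lower odds of grade retention (OR = 0.16 < 1).

0.16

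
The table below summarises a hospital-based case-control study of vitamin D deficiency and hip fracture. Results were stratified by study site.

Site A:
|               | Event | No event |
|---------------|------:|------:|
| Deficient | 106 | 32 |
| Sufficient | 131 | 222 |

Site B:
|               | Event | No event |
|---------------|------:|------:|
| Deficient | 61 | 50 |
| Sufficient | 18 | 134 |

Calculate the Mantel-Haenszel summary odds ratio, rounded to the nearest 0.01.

OR_MH = Σ(aᵢdᵢ/nᵢ) / Σ(bᵢcᵢ/nᵢ), where nᵢ is the stratum total.
Stratum 1 (Site A): n = 491; a·d/n = 106·222/491 = 47.9267; b·c/n = 32·131/491 = 8.5377
Stratum 2 (Site B): n = 263; a·d/n = 61·134/263 = 31.0798; b·c/n = 50·18/263 = 3.4221
OR_MH = (47.9267 + 31.0798) / (8.5377 + 3.4221) = 79.0065 / 11.9597 = 6.60605

6.61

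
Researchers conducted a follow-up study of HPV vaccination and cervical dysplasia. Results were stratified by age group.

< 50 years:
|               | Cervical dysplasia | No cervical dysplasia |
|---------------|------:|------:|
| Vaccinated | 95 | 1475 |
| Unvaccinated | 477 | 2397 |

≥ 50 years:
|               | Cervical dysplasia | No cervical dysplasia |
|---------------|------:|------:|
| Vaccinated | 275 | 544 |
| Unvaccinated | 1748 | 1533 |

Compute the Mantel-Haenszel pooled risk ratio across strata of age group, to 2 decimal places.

0.54

RR_MH = Σ(aᵢ·n₀ᵢ/nᵢ) / Σ(cᵢ·n₁ᵢ/nᵢ), with n₁ᵢ = aᵢ+bᵢ (exposed), n₀ᵢ = cᵢ+dᵢ (unexposed), nᵢ = n₁ᵢ+n₀ᵢ.
Stratum 1 (< 50 years): n₁ = 1570, n₀ = 2874, n = 4444; a·n₀/n = 95·2874/4444 = 61.4379; c·n₁/n = 477·1570/4444 = 168.5171
Stratum 2 (≥ 50 years): n₁ = 819, n₀ = 3281, n = 4100; a·n₀/n = 275·3281/4100 = 220.0671; c·n₁/n = 1748·819/4100 = 349.1737
RR_MH = (61.4379 + 220.0671) / (168.5171 + 349.1737) = 281.5050 / 517.6908 = 0.54377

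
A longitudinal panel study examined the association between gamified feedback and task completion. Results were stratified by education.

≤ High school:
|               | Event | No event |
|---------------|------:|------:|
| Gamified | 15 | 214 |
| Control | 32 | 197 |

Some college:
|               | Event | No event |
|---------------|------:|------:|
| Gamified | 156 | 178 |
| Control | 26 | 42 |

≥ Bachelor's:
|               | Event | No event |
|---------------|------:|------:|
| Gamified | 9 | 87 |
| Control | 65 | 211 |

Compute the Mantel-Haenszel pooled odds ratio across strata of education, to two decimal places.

0.67

OR_MH = Σ(aᵢdᵢ/nᵢ) / Σ(bᵢcᵢ/nᵢ), where nᵢ is the stratum total.
Stratum 1 (≤ High school): n = 458; a·d/n = 15·197/458 = 6.4520; b·c/n = 214·32/458 = 14.9520
Stratum 2 (Some college): n = 402; a·d/n = 156·42/402 = 16.2985; b·c/n = 178·26/402 = 11.5124
Stratum 3 (≥ Bachelor's): n = 372; a·d/n = 9·211/372 = 5.1048; b·c/n = 87·65/372 = 15.2016
OR_MH = (6.4520 + 16.2985 + 5.1048) / (14.9520 + 11.5124 + 15.2016) = 27.8553 / 41.6660 = 0.66854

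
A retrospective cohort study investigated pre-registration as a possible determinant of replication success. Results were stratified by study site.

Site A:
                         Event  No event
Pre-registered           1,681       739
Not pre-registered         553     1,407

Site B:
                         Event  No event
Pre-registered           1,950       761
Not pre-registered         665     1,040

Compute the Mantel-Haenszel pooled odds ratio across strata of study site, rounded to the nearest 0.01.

OR_MH = Σ(aᵢdᵢ/nᵢ) / Σ(bᵢcᵢ/nᵢ), where nᵢ is the stratum total.
Stratum 1 (Site A): n = 4380; a·d/n = 1681·1407/4380 = 539.9925; b·c/n = 739·553/4380 = 93.3030
Stratum 2 (Site B): n = 4416; a·d/n = 1950·1040/4416 = 459.2391; b·c/n = 761·665/4416 = 114.5981
OR_MH = (539.9925 + 459.2391) / (93.3030 + 114.5981) = 999.2316 / 207.9010 = 4.80629

4.81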